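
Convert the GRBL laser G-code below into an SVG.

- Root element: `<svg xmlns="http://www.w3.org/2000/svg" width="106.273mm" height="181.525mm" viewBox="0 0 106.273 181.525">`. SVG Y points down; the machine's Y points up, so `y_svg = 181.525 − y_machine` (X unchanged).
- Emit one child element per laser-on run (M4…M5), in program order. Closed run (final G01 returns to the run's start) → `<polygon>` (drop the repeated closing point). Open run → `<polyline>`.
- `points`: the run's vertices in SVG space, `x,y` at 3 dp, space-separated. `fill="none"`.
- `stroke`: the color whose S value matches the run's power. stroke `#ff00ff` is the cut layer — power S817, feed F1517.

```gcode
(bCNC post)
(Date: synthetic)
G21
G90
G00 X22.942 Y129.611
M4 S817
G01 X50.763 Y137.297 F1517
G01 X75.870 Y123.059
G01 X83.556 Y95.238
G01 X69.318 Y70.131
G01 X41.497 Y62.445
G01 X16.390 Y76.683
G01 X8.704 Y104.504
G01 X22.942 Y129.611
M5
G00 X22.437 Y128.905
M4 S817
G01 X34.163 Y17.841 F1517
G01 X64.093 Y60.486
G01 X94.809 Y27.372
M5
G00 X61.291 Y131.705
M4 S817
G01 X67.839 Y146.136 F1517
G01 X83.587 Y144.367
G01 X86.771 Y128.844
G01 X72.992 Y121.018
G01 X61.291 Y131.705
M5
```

<svg xmlns="http://www.w3.org/2000/svg" width="106.273mm" height="181.525mm" viewBox="0 0 106.273 181.525">
  <polygon points="22.942,51.914 50.763,44.228 75.870,58.466 83.556,86.287 69.318,111.394 41.497,119.080 16.390,104.842 8.704,77.021" fill="none" stroke="#ff00ff"/>
  <polyline points="22.437,52.620 34.163,163.684 64.093,121.039 94.809,154.153" fill="none" stroke="#ff00ff"/>
  <polygon points="61.291,49.820 67.839,35.389 83.587,37.158 86.771,52.681 72.992,60.507" fill="none" stroke="#ff00ff"/>
</svg>

Each laser-on run becomes one SVG element. Flip Y back into SVG space with y_svg = 181.525 − y_machine. Every run uses S817, so all elements get stroke `#ff00ff` (cut).

Run 1: The run returns to its start, so emit a `<polygon>` with points (Y-flipped): 22.942,51.914 50.763,44.228 75.870,58.466 83.556,86.287 69.318,111.394 41.497,119.080 16.390,104.842 8.704,77.021.

Run 2: The run is open, so emit a `<polyline>` with points (Y-flipped): 22.437,52.620 34.163,163.684 64.093,121.039 94.809,154.153.

Run 3: The run returns to its start, so emit a `<polygon>` with points (Y-flipped): 61.291,49.820 67.839,35.389 83.587,37.158 86.771,52.681 72.992,60.507.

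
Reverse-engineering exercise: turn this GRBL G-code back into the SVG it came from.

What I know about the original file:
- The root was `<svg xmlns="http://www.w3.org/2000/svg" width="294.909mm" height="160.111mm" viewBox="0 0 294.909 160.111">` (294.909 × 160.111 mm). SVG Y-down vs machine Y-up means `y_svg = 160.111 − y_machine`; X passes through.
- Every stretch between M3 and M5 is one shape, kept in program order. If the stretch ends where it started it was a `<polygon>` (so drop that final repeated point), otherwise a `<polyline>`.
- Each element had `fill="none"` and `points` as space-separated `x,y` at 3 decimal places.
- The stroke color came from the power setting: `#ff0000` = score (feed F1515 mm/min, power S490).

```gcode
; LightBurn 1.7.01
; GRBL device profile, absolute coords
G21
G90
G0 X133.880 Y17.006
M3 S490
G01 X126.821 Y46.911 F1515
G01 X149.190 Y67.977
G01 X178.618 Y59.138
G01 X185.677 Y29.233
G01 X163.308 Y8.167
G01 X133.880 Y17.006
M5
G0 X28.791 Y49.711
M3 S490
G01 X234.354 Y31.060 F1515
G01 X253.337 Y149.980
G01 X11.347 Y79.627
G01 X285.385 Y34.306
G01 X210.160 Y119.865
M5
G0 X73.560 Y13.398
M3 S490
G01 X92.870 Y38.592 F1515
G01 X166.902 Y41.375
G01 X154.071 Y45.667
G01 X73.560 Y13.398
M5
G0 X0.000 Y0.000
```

<svg xmlns="http://www.w3.org/2000/svg" width="294.909mm" height="160.111mm" viewBox="0 0 294.909 160.111">
  <polygon points="133.880,143.105 126.821,113.200 149.190,92.134 178.618,100.973 185.677,130.878 163.308,151.944" fill="none" stroke="#ff0000"/>
  <polyline points="28.791,110.400 234.354,129.051 253.337,10.131 11.347,80.484 285.385,125.805 210.160,40.246" fill="none" stroke="#ff0000"/>
  <polygon points="73.560,146.713 92.870,121.519 166.902,118.736 154.071,114.444" fill="none" stroke="#ff0000"/>
</svg>

Machine Y-up, SVG Y-down with viewBox height 160.111, so y_svg = 160.111 − y_machine; X carries over. Every run uses S490, so all elements get stroke `#ff0000` (score).

Run 1: The run returns to its start, so emit a `<polygon>` with points (Y-flipped): 133.880,143.105 126.821,113.200 149.190,92.134 178.618,100.973 185.677,130.878 163.308,151.944.

Run 2: The run is open, so emit a `<polyline>` with points (Y-flipped): 28.791,110.400 234.354,129.051 253.337,10.131 11.347,80.484 285.385,125.805 210.160,40.246.

Run 3: The run returns to its start, so emit a `<polygon>` with points (Y-flipped): 73.560,146.713 92.870,121.519 166.902,118.736 154.071,114.444.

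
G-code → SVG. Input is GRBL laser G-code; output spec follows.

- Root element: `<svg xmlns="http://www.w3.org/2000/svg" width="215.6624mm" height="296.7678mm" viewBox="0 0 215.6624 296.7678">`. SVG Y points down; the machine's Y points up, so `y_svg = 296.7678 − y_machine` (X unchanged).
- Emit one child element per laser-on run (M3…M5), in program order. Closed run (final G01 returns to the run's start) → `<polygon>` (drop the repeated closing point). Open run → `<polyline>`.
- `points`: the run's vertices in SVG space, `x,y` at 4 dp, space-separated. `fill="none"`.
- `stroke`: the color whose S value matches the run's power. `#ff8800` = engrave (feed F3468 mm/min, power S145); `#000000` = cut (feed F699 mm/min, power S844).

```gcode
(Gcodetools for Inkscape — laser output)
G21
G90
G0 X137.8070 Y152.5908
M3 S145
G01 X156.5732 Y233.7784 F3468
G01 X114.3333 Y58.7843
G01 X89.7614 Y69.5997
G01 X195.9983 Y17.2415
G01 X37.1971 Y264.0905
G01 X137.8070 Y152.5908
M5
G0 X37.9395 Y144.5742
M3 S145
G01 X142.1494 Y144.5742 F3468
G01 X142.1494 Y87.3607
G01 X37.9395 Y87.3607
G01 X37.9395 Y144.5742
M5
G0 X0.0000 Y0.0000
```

<svg xmlns="http://www.w3.org/2000/svg" width="215.6624mm" height="296.7678mm" viewBox="0 0 215.6624 296.7678">
  <polygon points="137.8070,144.1770 156.5732,62.9894 114.3333,237.9835 89.7614,227.1681 195.9983,279.5263 37.1971,32.6773" fill="none" stroke="#ff8800"/>
  <polygon points="37.9395,152.1936 142.1494,152.1936 142.1494,209.4071 37.9395,209.4071" fill="none" stroke="#ff8800"/>
</svg>

Each laser-on run becomes one SVG element. Flip Y back into SVG space with y_svg = 296.7678 − y_machine. Every run uses S145, so all elements get stroke `#ff8800` (engrave).

Run 1: The run returns to its start, so emit a `<polygon>` with points (Y-flipped): 137.8070,144.1770 156.5732,62.9894 114.3333,237.9835 89.7614,227.1681 195.9983,279.5263 37.1971,32.6773.

Run 2: The run returns to its start, so emit a `<polygon>` with points (Y-flipped): 37.9395,152.1936 142.1494,152.1936 142.1494,209.4071 37.9395,209.4071.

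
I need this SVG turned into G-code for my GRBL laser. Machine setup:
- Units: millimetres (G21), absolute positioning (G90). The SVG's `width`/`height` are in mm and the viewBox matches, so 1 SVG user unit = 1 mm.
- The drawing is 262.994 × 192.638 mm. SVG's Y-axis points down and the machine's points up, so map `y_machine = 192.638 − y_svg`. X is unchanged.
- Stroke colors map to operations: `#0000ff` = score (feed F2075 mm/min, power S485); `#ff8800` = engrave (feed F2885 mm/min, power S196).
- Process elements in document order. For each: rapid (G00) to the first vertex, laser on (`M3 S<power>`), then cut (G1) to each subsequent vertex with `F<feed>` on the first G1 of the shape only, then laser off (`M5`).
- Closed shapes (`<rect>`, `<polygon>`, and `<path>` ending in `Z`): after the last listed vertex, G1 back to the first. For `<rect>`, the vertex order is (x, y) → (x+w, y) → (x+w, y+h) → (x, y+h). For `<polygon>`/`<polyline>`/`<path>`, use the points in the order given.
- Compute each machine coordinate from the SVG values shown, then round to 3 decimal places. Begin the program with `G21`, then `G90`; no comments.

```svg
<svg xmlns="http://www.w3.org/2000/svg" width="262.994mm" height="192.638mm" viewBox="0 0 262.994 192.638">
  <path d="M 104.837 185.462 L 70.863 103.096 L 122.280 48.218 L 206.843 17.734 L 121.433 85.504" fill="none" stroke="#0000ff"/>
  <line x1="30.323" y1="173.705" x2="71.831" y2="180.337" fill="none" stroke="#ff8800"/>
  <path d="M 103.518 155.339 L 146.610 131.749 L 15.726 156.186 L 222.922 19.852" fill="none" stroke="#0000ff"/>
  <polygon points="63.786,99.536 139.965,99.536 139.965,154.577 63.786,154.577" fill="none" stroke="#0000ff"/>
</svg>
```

G21
G90
G00 X104.837 Y7.176
M3 S485
G1 X70.863 Y89.542 F2075
G1 X122.280 Y144.420
G1 X206.843 Y174.904
G1 X121.433 Y107.134
M5
G00 X30.323 Y18.933
M3 S196
G1 X71.831 Y12.301 F2885
M5
G00 X103.518 Y37.299
M3 S485
G1 X146.610 Y60.889 F2075
G1 X15.726 Y36.452
G1 X222.922 Y172.786
M5
G00 X63.786 Y93.102
M3 S485
G1 X139.965 Y93.102 F2075
G1 X139.965 Y38.061
G1 X63.786 Y38.061
G1 X63.786 Y93.102
M5

1 u = 1 mm; y_m = 192.638 − y.

[1] `<path>` open polyline, #0000ff→score S485 F2075: (104.837,7.176) → (70.863,89.542) → (122.280,144.420) → (206.843,174.904) → (121.433,107.134)

[2] `<line>` line segment, #ff8800→engrave S196 F2885: (30.323,18.933) → (71.831,12.301)

[3] `<path>` open polyline, #0000ff→score S485 F2075: (103.518,37.299) → (146.610,60.889) → (15.726,36.452) → (222.922,172.786)

[4] `<polygon>` rectangle, #0000ff→score S485 F2075: (63.786,93.102) → (139.965,93.102) → (139.965,38.061) → (63.786,38.061) → (63.786,93.102) (closed)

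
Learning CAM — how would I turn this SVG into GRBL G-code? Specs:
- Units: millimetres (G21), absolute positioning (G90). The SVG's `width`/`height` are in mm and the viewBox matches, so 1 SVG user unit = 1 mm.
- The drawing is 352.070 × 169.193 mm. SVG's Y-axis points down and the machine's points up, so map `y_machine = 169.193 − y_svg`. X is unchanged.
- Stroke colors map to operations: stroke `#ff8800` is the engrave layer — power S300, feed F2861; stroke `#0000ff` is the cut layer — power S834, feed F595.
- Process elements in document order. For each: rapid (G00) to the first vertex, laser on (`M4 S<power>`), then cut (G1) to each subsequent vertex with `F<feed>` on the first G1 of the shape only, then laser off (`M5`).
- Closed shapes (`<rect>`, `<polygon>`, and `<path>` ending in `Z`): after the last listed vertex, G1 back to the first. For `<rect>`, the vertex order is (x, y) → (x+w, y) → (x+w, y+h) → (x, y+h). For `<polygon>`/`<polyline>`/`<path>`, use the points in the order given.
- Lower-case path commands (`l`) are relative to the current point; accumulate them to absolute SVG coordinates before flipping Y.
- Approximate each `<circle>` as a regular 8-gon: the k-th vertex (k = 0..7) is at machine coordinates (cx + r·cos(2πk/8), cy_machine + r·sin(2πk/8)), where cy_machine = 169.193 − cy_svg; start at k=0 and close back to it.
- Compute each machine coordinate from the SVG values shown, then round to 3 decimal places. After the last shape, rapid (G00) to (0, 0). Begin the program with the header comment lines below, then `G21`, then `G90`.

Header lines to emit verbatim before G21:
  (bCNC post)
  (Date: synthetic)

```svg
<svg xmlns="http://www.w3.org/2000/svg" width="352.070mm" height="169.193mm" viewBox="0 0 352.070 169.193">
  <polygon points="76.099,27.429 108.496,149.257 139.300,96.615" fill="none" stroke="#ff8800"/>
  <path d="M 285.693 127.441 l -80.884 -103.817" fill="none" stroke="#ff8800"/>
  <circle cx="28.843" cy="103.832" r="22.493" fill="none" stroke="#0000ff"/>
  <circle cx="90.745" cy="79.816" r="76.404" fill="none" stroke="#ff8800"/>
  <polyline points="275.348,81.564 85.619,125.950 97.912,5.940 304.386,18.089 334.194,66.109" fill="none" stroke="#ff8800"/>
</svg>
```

(bCNC post)
(Date: synthetic)
G21
G90
G00 X76.099 Y141.764
M4 S300
G1 X108.496 Y19.936 F2861
G1 X139.300 Y72.578
G1 X76.099 Y141.764
M5
G00 X285.693 Y41.752
M4 S300
G1 X204.809 Y145.569 F2861
M5
G00 X51.336 Y65.361
M4 S834
G1 X44.748 Y81.266 F595
G1 X28.843 Y87.854
G1 X12.938 Y81.266
G1 X6.350 Y65.361
G1 X12.938 Y49.456
G1 X28.843 Y42.868
G1 X44.748 Y49.456
G1 X51.336 Y65.361
M5
G00 X167.149 Y89.377
M4 S300
G1 X144.771 Y143.403 F2861
G1 X90.745 Y165.781
G1 X36.719 Y143.403
G1 X14.341 Y89.377
G1 X36.719 Y35.351
G1 X90.745 Y12.973
G1 X144.771 Y35.351
G1 X167.149 Y89.377
M5
G00 X275.348 Y87.629
M4 S300
G1 X85.619 Y43.243 F2861
G1 X97.912 Y163.253
G1 X304.386 Y151.104
G1 X334.194 Y103.084
M5
G00 X0.000 Y0.000

viewBox `0 0 352.070 169.193` with mm width/height → 1 unit = 1 mm. Flip: y_m = 169.193 − y_svg.

**Shape 1** — `<polygon>` closed polygon, stroke `#ff8800` → engrave (S300, F2861). Machine vertices: (76.099,141.764) → (108.496,19.936) → (139.300,72.578) → (76.099,141.764). Closed: final G1 returns to the first vertex.

**Shape 2** — `<path>` line segment, stroke `#ff8800` → engrave (S300, F2861). Machine vertices: (285.693,41.752) → (204.809,145.569). Open path.

**Shape 3** — `<circle>` circle, stroke `#0000ff` → cut (S834, F595). Machine vertices: (51.336,65.361) → (44.748,81.266) → (28.843,87.854) → (12.938,81.266) → (6.350,65.361) → (12.938,49.456) → (28.843,42.868) → (44.748,49.456) → (51.336,65.361). Closed: final G1 returns to the first vertex.

**Shape 4** — `<circle>` circle, stroke `#ff8800` → engrave (S300, F2861). Machine vertices: (167.149,89.377) → (144.771,143.403) → (90.745,165.781) → (36.719,143.403) → (14.341,89.377) → (36.719,35.351) → (90.745,12.973) → (144.771,35.351) → (167.149,89.377). Closed: final G1 returns to the first vertex.

**Shape 5** — `<polyline>` open polyline, stroke `#ff8800` → engrave (S300, F2861). Machine vertices: (275.348,87.629) → (85.619,43.243) → (97.912,163.253) → (304.386,151.104) → (334.194,103.084). Open path.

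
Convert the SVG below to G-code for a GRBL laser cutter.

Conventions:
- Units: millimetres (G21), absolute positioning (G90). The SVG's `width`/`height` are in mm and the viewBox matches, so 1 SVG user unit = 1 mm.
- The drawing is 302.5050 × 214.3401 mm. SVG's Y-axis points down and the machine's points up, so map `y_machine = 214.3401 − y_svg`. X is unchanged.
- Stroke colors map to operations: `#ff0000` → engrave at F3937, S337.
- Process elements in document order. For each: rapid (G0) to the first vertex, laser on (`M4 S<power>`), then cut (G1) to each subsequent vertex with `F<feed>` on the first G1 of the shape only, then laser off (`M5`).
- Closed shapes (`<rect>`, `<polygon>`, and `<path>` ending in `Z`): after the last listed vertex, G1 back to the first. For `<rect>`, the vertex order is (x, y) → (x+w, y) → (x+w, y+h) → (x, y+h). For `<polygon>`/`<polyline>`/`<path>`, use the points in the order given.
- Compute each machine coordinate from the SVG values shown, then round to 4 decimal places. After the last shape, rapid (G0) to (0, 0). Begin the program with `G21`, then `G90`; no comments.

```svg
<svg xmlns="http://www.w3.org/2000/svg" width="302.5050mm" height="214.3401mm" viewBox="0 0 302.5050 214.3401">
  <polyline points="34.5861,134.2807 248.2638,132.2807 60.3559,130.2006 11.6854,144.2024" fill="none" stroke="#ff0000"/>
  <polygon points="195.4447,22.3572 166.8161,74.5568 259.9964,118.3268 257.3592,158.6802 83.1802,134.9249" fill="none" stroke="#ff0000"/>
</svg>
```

G21
G90
G0 X34.5861 Y80.0594
M4 S337
G1 X248.2638 Y82.0594 F3937
G1 X60.3559 Y84.1395
G1 X11.6854 Y70.1377
M5
G0 X195.4447 Y191.9829
M4 S337
G1 X166.8161 Y139.7833 F3937
G1 X259.9964 Y96.0133
G1 X257.3592 Y55.6599
G1 X83.1802 Y79.4152
G1 X195.4447 Y191.9829
M5
G0 X0.0000 Y0.0000

Since the viewBox matches the mm dimensions, user units are millimetres directly. The only transform is the Y-flip y_m = 214.3401 − y_svg.

Shape 1 is a open polyline drawn with `<polyline>`. Its stroke #ff0000 means engrave at S337, F3937. After flipping Y the toolpath is (34.5861,80.0594) → (248.2638,82.0594) → (60.3559,84.1395) → (11.6854,70.1377).

Shape 2 is a closed polygon drawn with `<polygon>`. Its stroke #ff0000 means engrave at S337, F3937. After flipping Y the toolpath is (195.4447,191.9829) → (166.8161,139.7833) → (259.9964,96.0133) → (257.3592,55.6599) → (83.1802,79.4152) → (195.4447,191.9829), returning to the start.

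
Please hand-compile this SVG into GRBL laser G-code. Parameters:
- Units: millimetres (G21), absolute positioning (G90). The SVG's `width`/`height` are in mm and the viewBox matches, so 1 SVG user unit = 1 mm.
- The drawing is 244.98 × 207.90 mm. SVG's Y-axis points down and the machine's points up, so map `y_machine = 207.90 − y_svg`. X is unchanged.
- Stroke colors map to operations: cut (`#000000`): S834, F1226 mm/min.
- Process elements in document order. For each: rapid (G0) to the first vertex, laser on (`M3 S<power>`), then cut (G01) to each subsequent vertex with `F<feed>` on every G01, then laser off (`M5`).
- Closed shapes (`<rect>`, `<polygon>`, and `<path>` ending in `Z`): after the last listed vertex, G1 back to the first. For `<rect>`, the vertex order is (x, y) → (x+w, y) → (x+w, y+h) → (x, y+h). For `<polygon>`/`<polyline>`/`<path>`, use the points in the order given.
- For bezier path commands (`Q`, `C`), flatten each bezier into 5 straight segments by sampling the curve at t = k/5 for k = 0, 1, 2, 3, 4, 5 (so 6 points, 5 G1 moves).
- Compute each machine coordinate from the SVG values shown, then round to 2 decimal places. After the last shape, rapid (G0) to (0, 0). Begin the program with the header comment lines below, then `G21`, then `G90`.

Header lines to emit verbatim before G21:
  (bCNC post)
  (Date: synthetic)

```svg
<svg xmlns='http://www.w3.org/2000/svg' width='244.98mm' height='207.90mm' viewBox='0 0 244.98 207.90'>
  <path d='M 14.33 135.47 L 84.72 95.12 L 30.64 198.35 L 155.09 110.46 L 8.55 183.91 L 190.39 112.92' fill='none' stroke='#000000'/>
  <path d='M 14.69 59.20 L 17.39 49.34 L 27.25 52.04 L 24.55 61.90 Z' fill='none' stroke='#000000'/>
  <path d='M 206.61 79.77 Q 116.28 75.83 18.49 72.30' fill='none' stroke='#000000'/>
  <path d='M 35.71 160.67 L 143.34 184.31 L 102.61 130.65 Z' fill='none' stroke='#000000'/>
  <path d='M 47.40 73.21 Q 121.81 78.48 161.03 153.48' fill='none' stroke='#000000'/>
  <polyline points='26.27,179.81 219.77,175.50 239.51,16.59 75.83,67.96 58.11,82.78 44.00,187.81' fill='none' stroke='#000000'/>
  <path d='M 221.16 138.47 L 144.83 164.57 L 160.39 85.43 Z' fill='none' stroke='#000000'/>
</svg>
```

(bCNC post)
(Date: synthetic)
G21
G90
G0 X14.33 Y72.43
M3 S834
G01 X84.72 Y112.78 F1226
G01 X30.64 Y9.55 F1226
G01 X155.09 Y97.44 F1226
G01 X8.55 Y23.99 F1226
G01 X190.39 Y94.98 F1226
M5
G0 X14.69 Y148.70
M3 S834
G01 X17.39 Y158.56 F1226
G01 X27.25 Y155.86 F1226
G01 X24.55 Y146.00 F1226
G01 X14.69 Y148.70 F1226
M5
G0 X206.61 Y128.13
M3 S834
G01 X170.18 Y129.69 F1226
G01 X133.15 Y131.22 F1226
G01 X95.53 Y132.71 F1226
G01 X57.31 Y134.17 F1226
G01 X18.49 Y135.60 F1226
M5
G0 X35.71 Y47.23
M3 S834
G01 X143.34 Y23.59 F1226
G01 X102.61 Y77.25 F1226
G01 X35.71 Y47.23 F1226
M5
G0 X47.40 Y134.69
M3 S834
G01 X75.76 Y129.79 F1226
G01 X101.30 Y119.32 F1226
G01 X124.02 Y103.26 F1226
G01 X143.93 Y81.63 F1226
G01 X161.03 Y54.42 F1226
M5
G0 X26.27 Y28.09
M3 S834
G01 X219.77 Y32.40 F1226
G01 X239.51 Y191.31 F1226
G01 X75.83 Y139.94 F1226
G01 X58.11 Y125.12 F1226
G01 X44.00 Y20.09 F1226
M5
G0 X221.16 Y69.43
M3 S834
G01 X144.83 Y43.33 F1226
G01 X160.39 Y122.47 F1226
G01 X221.16 Y69.43 F1226
M5
G0 X0.00 Y0.00

1 u = 1 mm; y_m = 207.90 − y.

[1] `<path>` open polyline, #000000→cut S834 F1226: (14.33,72.43) → (84.72,112.78) → (30.64,9.55) → (155.09,97.44) → (8.55,23.99) → (190.39,94.98)

[2] `<path>` regular polygon, #000000→cut S834 F1226: (14.69,148.70) → (17.39,158.56) → (27.25,155.86) → (24.55,146.00) → (14.69,148.70) (closed)

[3] `<path>` quadratic bezier, #000000→cut S834 F1226: (206.61,128.13) → (170.18,129.69) → (133.15,131.22) → (95.53,132.71) → (57.31,134.17) → (18.49,135.60)

[4] `<path>` closed polygon, #000000→cut S834 F1226: (35.71,47.23) → (143.34,23.59) → (102.61,77.25) → (35.71,47.23) (closed)

[5] `<path>` quadratic bezier, #000000→cut S834 F1226: (47.40,134.69) → (75.76,129.79) → (101.30,119.32) → (124.02,103.26) → (143.93,81.63) → (161.03,54.42)

[6] `<polyline>` open polyline, #000000→cut S834 F1226: (26.27,28.09) → (219.77,32.40) → (239.51,191.31) → (75.83,139.94) → (58.11,125.12) → (44.00,20.09)

[7] `<path>` regular polygon, #000000→cut S834 F1226: (221.16,69.43) → (144.83,43.33) → (160.39,122.47) → (221.16,69.43) (closed)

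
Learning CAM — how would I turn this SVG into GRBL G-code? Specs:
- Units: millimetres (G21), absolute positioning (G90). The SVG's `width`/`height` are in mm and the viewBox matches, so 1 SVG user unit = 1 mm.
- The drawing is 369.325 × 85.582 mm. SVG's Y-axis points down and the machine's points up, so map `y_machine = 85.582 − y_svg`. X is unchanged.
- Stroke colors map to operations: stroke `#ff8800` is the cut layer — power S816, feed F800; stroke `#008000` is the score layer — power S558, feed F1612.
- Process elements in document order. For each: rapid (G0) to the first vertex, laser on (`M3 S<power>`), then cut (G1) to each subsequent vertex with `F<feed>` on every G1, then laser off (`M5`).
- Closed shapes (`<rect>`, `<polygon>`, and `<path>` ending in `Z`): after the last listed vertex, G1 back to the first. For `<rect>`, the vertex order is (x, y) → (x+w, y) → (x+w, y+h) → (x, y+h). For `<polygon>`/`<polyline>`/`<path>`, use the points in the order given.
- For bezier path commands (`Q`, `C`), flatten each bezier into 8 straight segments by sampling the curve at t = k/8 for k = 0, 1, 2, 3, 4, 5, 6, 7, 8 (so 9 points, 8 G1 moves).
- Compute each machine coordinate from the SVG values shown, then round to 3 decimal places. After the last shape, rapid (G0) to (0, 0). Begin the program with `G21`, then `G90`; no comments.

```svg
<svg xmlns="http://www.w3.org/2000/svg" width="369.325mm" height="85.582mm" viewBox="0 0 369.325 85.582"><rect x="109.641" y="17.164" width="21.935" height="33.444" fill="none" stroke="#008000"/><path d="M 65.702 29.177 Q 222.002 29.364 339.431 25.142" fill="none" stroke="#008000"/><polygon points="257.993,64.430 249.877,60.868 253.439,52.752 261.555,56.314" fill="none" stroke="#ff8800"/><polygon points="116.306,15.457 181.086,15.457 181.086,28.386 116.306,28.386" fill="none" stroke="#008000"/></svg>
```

Since the viewBox matches the mm dimensions, user units are millimetres directly. The only transform is the Y-flip y_m = 85.582 − y_svg.

Shape 1 is a rectangle drawn with `<rect>`. Its stroke #008000 means score at S558, F1612. After flipping Y the toolpath is (109.641,68.418) → (131.576,68.418) → (131.576,34.974) → (109.641,34.974) → (109.641,68.418), returning to the start.

Shape 2 is a quadratic bezier drawn with `<path>`. Its stroke #008000 means score at S558, F1612. After flipping Y the toolpath is (65.702,56.405) → (104.170,56.427) → (141.423,56.587) → (177.461,56.885) → (212.284,57.320) → (245.893,57.894) → (278.287,58.605) → (309.466,59.453) → (339.431,60.440).

Shape 3 is a regular polygon drawn with `<polygon>`. Its stroke #ff8800 means cut at S816, F800. After flipping Y the toolpath is (257.993,21.152) → (249.877,24.714) → (253.439,32.830) → (261.555,29.268) → (257.993,21.152), returning to the start.

Shape 4 is a rectangle drawn with `<polygon>`. Its stroke #008000 means score at S558, F1612. After flipping Y the toolpath is (116.306,70.125) → (181.086,70.125) → (181.086,57.196) → (116.306,57.196) → (116.306,70.125), returning to the start.

G21
G90
G0 X109.641 Y68.418
M3 S558
G1 X131.576 Y68.418 F1612
G1 X131.576 Y34.974 F1612
G1 X109.641 Y34.974 F1612
G1 X109.641 Y68.418 F1612
M5
G0 X65.702 Y56.405
M3 S558
G1 X104.170 Y56.427 F1612
G1 X141.423 Y56.587 F1612
G1 X177.461 Y56.885 F1612
G1 X212.284 Y57.320 F1612
G1 X245.893 Y57.894 F1612
G1 X278.287 Y58.605 F1612
G1 X309.466 Y59.453 F1612
G1 X339.431 Y60.440 F1612
M5
G0 X257.993 Y21.152
M3 S816
G1 X249.877 Y24.714 F800
G1 X253.439 Y32.830 F800
G1 X261.555 Y29.268 F800
G1 X257.993 Y21.152 F800
M5
G0 X116.306 Y70.125
M3 S558
G1 X181.086 Y70.125 F1612
G1 X181.086 Y57.196 F1612
G1 X116.306 Y57.196 F1612
G1 X116.306 Y70.125 F1612
M5
G0 X0.000 Y0.000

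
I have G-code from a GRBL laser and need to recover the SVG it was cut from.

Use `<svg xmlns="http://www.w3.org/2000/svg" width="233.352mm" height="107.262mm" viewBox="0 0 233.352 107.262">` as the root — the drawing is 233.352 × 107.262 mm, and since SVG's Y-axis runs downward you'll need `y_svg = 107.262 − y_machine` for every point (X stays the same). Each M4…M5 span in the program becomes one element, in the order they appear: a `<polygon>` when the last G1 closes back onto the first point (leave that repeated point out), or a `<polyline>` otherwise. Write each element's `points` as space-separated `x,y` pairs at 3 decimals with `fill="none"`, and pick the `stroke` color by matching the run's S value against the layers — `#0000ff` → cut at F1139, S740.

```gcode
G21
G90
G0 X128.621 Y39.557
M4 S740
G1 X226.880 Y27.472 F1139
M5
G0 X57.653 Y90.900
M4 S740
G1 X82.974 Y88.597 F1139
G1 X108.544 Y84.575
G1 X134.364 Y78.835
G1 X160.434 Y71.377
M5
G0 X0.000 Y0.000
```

<svg xmlns="http://www.w3.org/2000/svg" width="233.352mm" height="107.262mm" viewBox="0 0 233.352 107.262">
  <polyline points="128.621,67.705 226.880,79.790" fill="none" stroke="#0000ff"/>
  <polyline points="57.653,16.362 82.974,18.665 108.544,22.687 134.364,28.427 160.434,35.885" fill="none" stroke="#0000ff"/>
</svg>

y_svg = 107.262 − y_m. Every run uses S740, so all elements get stroke `#0000ff` (cut).

[1] open run; points: 128.621,67.705 226.880,79.790

[2] open run; points: 57.653,16.362 82.974,18.665 108.544,22.687 134.364,28.427 160.434,35.885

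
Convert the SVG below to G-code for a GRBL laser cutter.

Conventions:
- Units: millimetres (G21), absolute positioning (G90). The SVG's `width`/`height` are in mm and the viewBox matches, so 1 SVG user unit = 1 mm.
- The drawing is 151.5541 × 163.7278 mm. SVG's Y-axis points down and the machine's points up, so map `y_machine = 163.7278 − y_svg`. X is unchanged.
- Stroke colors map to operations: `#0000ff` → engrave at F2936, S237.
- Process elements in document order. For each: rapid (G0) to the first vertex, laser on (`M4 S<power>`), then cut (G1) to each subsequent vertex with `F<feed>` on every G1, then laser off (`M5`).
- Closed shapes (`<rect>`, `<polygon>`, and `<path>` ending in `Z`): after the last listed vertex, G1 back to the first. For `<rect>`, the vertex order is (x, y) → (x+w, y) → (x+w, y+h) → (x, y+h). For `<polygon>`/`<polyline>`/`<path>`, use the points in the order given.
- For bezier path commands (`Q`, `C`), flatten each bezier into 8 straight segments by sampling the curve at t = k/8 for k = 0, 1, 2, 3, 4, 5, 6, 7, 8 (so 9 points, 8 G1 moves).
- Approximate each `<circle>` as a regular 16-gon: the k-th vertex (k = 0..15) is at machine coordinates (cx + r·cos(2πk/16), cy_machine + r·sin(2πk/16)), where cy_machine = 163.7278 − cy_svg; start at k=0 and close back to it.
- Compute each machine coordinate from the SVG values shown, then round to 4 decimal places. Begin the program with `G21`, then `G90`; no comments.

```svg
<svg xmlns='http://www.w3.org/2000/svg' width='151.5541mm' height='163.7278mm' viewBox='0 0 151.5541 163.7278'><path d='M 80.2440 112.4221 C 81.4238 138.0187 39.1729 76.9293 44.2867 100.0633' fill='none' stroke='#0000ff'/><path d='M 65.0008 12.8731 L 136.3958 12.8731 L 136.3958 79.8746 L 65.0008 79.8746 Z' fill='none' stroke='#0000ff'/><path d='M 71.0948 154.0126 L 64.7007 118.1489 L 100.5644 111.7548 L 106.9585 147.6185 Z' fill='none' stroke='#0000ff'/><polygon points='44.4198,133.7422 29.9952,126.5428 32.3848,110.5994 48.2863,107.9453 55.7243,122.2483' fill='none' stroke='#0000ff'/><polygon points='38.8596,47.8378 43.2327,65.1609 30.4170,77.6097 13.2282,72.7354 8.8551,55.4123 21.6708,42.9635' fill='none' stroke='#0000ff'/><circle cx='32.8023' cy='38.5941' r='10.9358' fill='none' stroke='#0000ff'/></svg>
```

G21
G90
G0 X80.2440 Y51.3057
M4 S237
G1 X78.8279 Y45.4366 F2936
G1 X74.4043 Y45.6914 F2936
G1 X68.0370 Y50.0674 F2936
G1 X60.7901 Y56.5616 F2936
G1 X53.7276 Y63.1713 F2936
G1 X47.9136 Y67.8936 F2936
G1 X44.4119 Y68.7256 F2936
G1 X44.2867 Y63.6645 F2936
M5
G0 X65.0008 Y150.8547
M4 S237
G1 X136.3958 Y150.8547 F2936
G1 X136.3958 Y83.8532 F2936
G1 X65.0008 Y83.8532 F2936
G1 X65.0008 Y150.8547 F2936
M5
G0 X71.0948 Y9.7152
M4 S237
G1 X64.7007 Y45.5789 F2936
G1 X100.5644 Y51.9730 F2936
G1 X106.9585 Y16.1093 F2936
G1 X71.0948 Y9.7152 F2936
M5
G0 X44.4198 Y29.9856
M4 S237
G1 X29.9952 Y37.1850 F2936
G1 X32.3848 Y53.1284 F2936
G1 X48.2863 Y55.7825 F2936
G1 X55.7243 Y41.4795 F2936
G1 X44.4198 Y29.9856 F2936
M5
G0 X38.8596 Y115.8900
M4 S237
G1 X43.2327 Y98.5669 F2936
G1 X30.4170 Y86.1181 F2936
G1 X13.2282 Y90.9924 F2936
G1 X8.8551 Y108.3155 F2936
G1 X21.6708 Y120.7643 F2936
G1 X38.8596 Y115.8900 F2936
M5
G0 X43.7381 Y125.1337
M4 S237
G1 X42.9057 Y129.3186 F2936
G1 X40.5351 Y132.8665 F2936
G1 X36.9872 Y135.2371 F2936
G1 X32.8023 Y136.0695 F2936
G1 X28.6174 Y135.2371 F2936
G1 X25.0695 Y132.8665 F2936
G1 X22.6989 Y129.3186 F2936
G1 X21.8665 Y125.1337 F2936
G1 X22.6989 Y120.9488 F2936
G1 X25.0695 Y117.4009 F2936
G1 X28.6174 Y115.0303 F2936
G1 X32.8023 Y114.1979 F2936
G1 X36.9872 Y115.0303 F2936
G1 X40.5351 Y117.4009 F2936
G1 X42.9057 Y120.9488 F2936
G1 X43.7381 Y125.1337 F2936
M5

Since the viewBox matches the mm dimensions, user units are millimetres directly. The only transform is the Y-flip y_m = 163.7278 − y_svg.

Shape 1 is a cubic bezier drawn with `<path>`. Its stroke #0000ff means engrave at S237, F2936. After flipping Y the toolpath is (80.2440,51.3057) → (78.8279,45.4366) → (74.4043,45.6914) → (68.0370,50.0674) → (60.7901,56.5616) → (53.7276,63.1713) → (47.9136,67.8936) → (44.4119,68.7256) → (44.2867,63.6645).

Shape 2 is a rectangle drawn with `<path>`. Its stroke #0000ff means engrave at S237, F2936. After flipping Y the toolpath is (65.0008,150.8547) → (136.3958,150.8547) → (136.3958,83.8532) → (65.0008,83.8532) → (65.0008,150.8547), returning to the start.

Shape 3 is a regular polygon drawn with `<path>`. Its stroke #0000ff means engrave at S237, F2936. After flipping Y the toolpath is (71.0948,9.7152) → (64.7007,45.5789) → (100.5644,51.9730) → (106.9585,16.1093) → (71.0948,9.7152), returning to the start.

Shape 4 is a regular polygon drawn with `<polygon>`. Its stroke #0000ff means engrave at S237, F2936. After flipping Y the toolpath is (44.4198,29.9856) → (29.9952,37.1850) → (32.3848,53.1284) → (48.2863,55.7825) → (55.7243,41.4795) → (44.4198,29.9856), returning to the start.

Shape 5 is a regular polygon drawn with `<polygon>`. Its stroke #0000ff means engrave at S237, F2936. After flipping Y the toolpath is (38.8596,115.8900) → (43.2327,98.5669) → (30.4170,86.1181) → (13.2282,90.9924) → (8.8551,108.3155) → (21.6708,120.7643) → (38.8596,115.8900), returning to the start.

Shape 6 is a circle drawn with `<circle>`. Its stroke #0000ff means engrave at S237, F2936. After flipping Y the toolpath is (43.7381,125.1337) → (42.9057,129.3186) → (40.5351,132.8665) → (36.9872,135.2371) → (32.8023,136.0695) → (28.6174,135.2371) → (25.0695,132.8665) → (22.6989,129.3186) → (21.8665,125.1337) → (22.6989,120.9488) → (25.0695,117.4009) → (28.6174,115.0303) → (32.8023,114.1979) → (36.9872,115.0303) → (40.5351,117.4009) → (42.9057,120.9488) → (43.7381,125.1337), returning to the start.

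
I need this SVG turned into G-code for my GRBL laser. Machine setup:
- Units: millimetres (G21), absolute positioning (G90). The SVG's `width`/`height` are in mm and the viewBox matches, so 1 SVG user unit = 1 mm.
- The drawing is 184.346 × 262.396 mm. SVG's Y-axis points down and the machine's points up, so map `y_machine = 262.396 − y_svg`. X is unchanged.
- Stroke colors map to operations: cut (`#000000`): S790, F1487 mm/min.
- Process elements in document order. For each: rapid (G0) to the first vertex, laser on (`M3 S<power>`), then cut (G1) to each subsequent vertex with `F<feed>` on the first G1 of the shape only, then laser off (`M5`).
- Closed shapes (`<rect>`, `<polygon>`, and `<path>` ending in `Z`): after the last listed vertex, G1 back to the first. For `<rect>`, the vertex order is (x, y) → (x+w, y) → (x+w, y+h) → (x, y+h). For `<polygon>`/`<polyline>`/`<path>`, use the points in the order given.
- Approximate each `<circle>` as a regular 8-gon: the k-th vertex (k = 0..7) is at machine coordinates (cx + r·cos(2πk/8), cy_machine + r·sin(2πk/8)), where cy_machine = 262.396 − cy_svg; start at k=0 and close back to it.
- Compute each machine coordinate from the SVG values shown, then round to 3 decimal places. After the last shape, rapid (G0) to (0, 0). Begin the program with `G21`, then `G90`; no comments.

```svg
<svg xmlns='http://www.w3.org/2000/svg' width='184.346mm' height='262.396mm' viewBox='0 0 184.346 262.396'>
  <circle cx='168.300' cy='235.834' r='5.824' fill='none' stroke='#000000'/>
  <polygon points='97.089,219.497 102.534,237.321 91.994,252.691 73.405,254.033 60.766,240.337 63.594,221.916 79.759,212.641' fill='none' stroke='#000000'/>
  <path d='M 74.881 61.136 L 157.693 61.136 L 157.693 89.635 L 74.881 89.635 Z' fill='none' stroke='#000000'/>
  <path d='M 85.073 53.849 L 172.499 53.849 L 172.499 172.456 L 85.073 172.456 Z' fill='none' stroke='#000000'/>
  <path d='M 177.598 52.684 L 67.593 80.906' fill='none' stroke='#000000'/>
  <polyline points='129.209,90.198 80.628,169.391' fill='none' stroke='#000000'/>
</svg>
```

G21
G90
G0 X174.124 Y26.562
M3 S790
G1 X172.418 Y30.680 F1487
G1 X168.300 Y32.386
G1 X164.182 Y30.680
G1 X162.476 Y26.562
G1 X164.182 Y22.444
G1 X168.300 Y20.738
G1 X172.418 Y22.444
G1 X174.124 Y26.562
M5
G0 X97.089 Y42.899
M3 S790
G1 X102.534 Y25.075 F1487
G1 X91.994 Y9.705
G1 X73.405 Y8.363
G1 X60.766 Y22.059
G1 X63.594 Y40.480
G1 X79.759 Y49.755
G1 X97.089 Y42.899
M5
G0 X74.881 Y201.260
M3 S790
G1 X157.693 Y201.260 F1487
G1 X157.693 Y172.761
G1 X74.881 Y172.761
G1 X74.881 Y201.260
M5
G0 X85.073 Y208.547
M3 S790
G1 X172.499 Y208.547 F1487
G1 X172.499 Y89.940
G1 X85.073 Y89.940
G1 X85.073 Y208.547
M5
G0 X177.598 Y209.712
M3 S790
G1 X67.593 Y181.490 F1487
M5
G0 X129.209 Y172.198
M3 S790
G1 X80.628 Y93.005 F1487
M5
G0 X0.000 Y0.000

viewBox `0 0 184.346 262.396` with mm width/height → 1 unit = 1 mm. Flip: y_m = 262.396 − y_svg.

**Shape 1** — `<circle>` circle, stroke `#000000` → cut (S790, F1487). Machine vertices: (174.124,26.562) → (172.418,30.680) → (168.300,32.386) → (164.182,30.680) → (162.476,26.562) → (164.182,22.444) → (168.300,20.738) → (172.418,22.444) → (174.124,26.562). Closed: final G1 returns to the first vertex.

**Shape 2** — `<polygon>` regular polygon, stroke `#000000` → cut (S790, F1487). Machine vertices: (97.089,42.899) → (102.534,25.075) → (91.994,9.705) → (73.405,8.363) → (60.766,22.059) → (63.594,40.480) → (79.759,49.755) → (97.089,42.899). Closed: final G1 returns to the first vertex.

**Shape 3** — `<path>` rectangle, stroke `#000000` → cut (S790, F1487). Machine vertices: (74.881,201.260) → (157.693,201.260) → (157.693,172.761) → (74.881,172.761) → (74.881,201.260). Closed: final G1 returns to the first vertex.

**Shape 4** — `<path>` rectangle, stroke `#000000` → cut (S790, F1487). Machine vertices: (85.073,208.547) → (172.499,208.547) → (172.499,89.940) → (85.073,89.940) → (85.073,208.547). Closed: final G1 returns to the first vertex.

**Shape 5** — `<path>` line segment, stroke `#000000` → cut (S790, F1487). Machine vertices: (177.598,209.712) → (67.593,181.490). Open path.

**Shape 6** — `<polyline>` line segment, stroke `#000000` → cut (S790, F1487). Machine vertices: (129.209,172.198) → (80.628,93.005). Open path.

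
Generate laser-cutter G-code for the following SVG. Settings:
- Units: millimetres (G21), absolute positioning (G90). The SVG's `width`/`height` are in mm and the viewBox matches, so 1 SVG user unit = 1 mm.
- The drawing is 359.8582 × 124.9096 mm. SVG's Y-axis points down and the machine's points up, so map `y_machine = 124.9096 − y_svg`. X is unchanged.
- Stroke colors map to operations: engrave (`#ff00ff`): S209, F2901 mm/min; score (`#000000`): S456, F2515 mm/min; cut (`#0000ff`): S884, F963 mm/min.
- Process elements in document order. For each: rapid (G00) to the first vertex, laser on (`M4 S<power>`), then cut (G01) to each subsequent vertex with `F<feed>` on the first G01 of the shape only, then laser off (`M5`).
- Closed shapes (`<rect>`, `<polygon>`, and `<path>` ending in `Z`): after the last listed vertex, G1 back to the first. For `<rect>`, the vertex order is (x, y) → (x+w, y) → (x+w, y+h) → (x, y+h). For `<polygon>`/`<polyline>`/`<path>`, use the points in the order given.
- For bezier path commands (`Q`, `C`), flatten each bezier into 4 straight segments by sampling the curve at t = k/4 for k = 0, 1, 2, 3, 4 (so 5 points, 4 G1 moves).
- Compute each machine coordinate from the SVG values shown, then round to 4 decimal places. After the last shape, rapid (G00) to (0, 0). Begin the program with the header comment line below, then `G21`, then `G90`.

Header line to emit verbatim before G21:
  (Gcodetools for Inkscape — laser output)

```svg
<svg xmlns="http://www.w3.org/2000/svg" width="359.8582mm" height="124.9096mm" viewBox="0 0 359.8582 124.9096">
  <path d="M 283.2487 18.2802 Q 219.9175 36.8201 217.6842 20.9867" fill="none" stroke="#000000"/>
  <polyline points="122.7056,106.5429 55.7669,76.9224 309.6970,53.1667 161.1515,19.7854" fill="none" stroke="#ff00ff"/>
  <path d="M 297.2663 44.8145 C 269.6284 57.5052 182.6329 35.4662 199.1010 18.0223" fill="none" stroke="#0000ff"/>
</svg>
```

(Gcodetools for Inkscape — laser output)
G21
G90
G00 X283.2487 Y106.6294
M4 S456
G01 X255.4017 Y99.5078 F2515
G01 X235.1920 Y96.6828
G01 X222.6195 Y98.1545
G01 X217.6842 Y103.9229
M5
G00 X122.7056 Y18.3667
M4 S209
G01 X55.7669 Y47.9872 F2901
G01 X309.6970 Y71.7429
G01 X161.1515 Y105.1242
M5
G00 X297.2663 Y80.0951
M4 S884
G01 X267.9524 Y76.4744 F963
G01 X231.6439 Y82.1907
G01 X203.6053 Y93.5572
G01 X199.1010 Y106.8873
M5
G00 X0.0000 Y0.0000

1 u = 1 mm; y_m = 124.9096 − y.

[1] `<path>` quadratic bezier, #000000→score S456 F2515: (283.2487,106.6294) → (255.4017,99.5078) → (235.1920,96.6828) → (222.6195,98.1545) → (217.6842,103.9229)

[2] `<polyline>` open polyline, #ff00ff→engrave S209 F2901: (122.7056,18.3667) → (55.7669,47.9872) → (309.6970,71.7429) → (161.1515,105.1242)

[3] `<path>` cubic bezier, #0000ff→cut S884 F963: (297.2663,80.0951) → (267.9524,76.4744) → (231.6439,82.1907) → (203.6053,93.5572) → (199.1010,106.8873)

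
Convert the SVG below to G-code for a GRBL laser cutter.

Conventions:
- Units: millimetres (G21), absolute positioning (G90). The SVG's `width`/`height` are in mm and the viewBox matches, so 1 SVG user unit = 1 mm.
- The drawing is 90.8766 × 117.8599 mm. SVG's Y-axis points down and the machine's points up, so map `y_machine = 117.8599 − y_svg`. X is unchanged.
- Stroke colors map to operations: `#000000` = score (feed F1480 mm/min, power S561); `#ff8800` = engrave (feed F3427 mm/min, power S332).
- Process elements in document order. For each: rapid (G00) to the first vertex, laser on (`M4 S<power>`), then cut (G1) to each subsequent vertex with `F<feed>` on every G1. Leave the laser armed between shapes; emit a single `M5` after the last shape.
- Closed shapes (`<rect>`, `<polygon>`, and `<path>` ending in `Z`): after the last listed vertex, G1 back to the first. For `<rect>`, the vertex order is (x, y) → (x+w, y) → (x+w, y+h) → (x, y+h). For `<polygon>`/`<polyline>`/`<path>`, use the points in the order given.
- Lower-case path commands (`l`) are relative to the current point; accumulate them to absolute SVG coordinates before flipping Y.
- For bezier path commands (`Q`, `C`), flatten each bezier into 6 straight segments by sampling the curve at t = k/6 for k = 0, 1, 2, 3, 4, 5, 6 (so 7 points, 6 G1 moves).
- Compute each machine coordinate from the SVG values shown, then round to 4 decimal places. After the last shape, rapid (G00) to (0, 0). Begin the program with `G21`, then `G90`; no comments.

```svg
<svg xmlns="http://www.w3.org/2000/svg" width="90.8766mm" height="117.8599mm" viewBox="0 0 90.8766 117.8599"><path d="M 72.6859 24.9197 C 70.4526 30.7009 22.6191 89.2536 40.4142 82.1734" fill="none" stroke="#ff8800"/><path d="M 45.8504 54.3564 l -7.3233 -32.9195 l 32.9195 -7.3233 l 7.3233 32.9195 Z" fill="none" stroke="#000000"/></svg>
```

G21
G90
G00 X72.6859 Y92.9402
M4 S332
G1 X68.2842 Y86.2001 F3427
G1 X59.3721 Y73.9538 F3427
G1 X49.0394 Y59.4903 F3427
G1 X40.3757 Y46.0986 F3427
G1 X36.4708 Y37.0676 F3427
G1 X40.4142 Y35.6865 F3427
G00 X45.8504 Y63.5035
M4 S561
G1 X38.5271 Y96.4230 F1480
G1 X71.4466 Y103.7463 F1480
G1 X78.7699 Y70.8268 F1480
G1 X45.8504 Y63.5035 F1480
M5
G00 X0.0000 Y0.0000

1 u = 1 mm; y_m = 117.8599 − y.

[1] `<path>` cubic bezier, #ff8800→engrave S332 F3427: (72.6859,92.9402) → (68.2842,86.2001) → (59.3721,73.9538) → (49.0394,59.4903) → (40.3757,46.0986) → (36.4708,37.0676) → (40.4142,35.6865)

[2] `<path>` regular polygon, #000000→score S561 F1480: (45.8504,63.5035) → (38.5271,96.4230) → (71.4466,103.7463) → (78.7699,70.8268) → (45.8504,63.5035) (closed)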